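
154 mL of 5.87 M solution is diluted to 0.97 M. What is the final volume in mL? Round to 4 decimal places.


Dilution: M1*V1 = M2*V2, solve for V2.
V2 = M1*V1 / M2
V2 = 5.87 * 154 / 0.97
V2 = 903.98 / 0.97
V2 = 931.93814433 mL, rounded to 4 dp:

931.9381 mL


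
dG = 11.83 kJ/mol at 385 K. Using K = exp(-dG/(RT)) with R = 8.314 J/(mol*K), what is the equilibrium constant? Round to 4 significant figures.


dG is in kJ/mol; multiply by 1000 to match R in J/(mol*K).
RT = 8.314 * 385 = 3200.89 J/mol
exponent = -dG*1000 / (RT) = -(11.83*1000) / 3200.89 = -3.69584709
K = exp(-3.69584709)
K = 0.024826415, rounded to 4 significant figures:

0.02483


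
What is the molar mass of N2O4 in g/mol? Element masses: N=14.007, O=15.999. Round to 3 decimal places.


M = sum(count * atomic_mass) over atoms.
M = 2*14.007 + 4*15.999
M = 28.014 + 63.996
M = 92.01 g/mol, rounded to 3 dp:

92.010 g/mol


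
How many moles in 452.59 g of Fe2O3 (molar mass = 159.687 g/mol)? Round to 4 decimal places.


n = mass / M
n = 452.59 / 159.687
n = 2.83423197 mol, rounded to 4 dp:

2.8342 mol


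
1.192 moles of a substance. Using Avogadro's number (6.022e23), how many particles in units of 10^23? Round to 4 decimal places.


N = n * NA, then divide by 1e23 for the requested units.
N / 1e23 = n * 6.022
N / 1e23 = 1.192 * 6.022
N / 1e23 = 7.178224, rounded to 4 dp:

7.1782


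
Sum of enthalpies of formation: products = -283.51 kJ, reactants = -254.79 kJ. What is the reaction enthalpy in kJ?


dH_rxn = sum(dH_f products) - sum(dH_f reactants)
dH_rxn = -283.51 - (-254.79)
dH_rxn = -28.72 kJ:

-28.72 kJ


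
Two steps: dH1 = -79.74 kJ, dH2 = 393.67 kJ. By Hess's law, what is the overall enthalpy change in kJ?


Hess's law: enthalpy is a state function, so add the step enthalpies.
dH_total = dH1 + dH2 = -79.74 + (393.67)
dH_total = 313.93 kJ:

313.93 kJ


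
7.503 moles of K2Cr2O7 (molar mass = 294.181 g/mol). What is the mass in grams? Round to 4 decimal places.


mass = n * M
mass = 7.503 * 294.181
mass = 2207.240043 g, rounded to 4 dp:

2207.2400 g


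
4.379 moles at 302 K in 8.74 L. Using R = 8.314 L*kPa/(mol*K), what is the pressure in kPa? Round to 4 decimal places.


PV = nRT, solve for P = nRT / V.
nRT = 4.379 * 8.314 * 302 = 10994.9158
P = 10994.9158 / 8.74
P = 1257.99951945 kPa, rounded to 4 dp:

1257.9995 kPa


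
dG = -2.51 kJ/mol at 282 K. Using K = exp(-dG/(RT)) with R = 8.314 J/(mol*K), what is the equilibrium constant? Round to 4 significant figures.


dG is in kJ/mol; multiply by 1000 to match R in J/(mol*K).
RT = 8.314 * 282 = 2344.548 J/mol
exponent = -dG*1000 / (RT) = -(-2.51*1000) / 2344.548 = 1.07056883
K = exp(1.07056883)
K = 2.9170383, rounded to 4 significant figures:

2.917


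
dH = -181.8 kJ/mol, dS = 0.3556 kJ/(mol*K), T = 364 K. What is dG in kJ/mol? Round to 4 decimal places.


Gibbs: dG = dH - T*dS (consistent units, dS already in kJ/(mol*K)).
T*dS = 364 * 0.3556 = 129.4384
dG = -181.8 - (129.4384)
dG = -311.2384 kJ/mol, rounded to 4 dp:

-311.2384 kJ/mol


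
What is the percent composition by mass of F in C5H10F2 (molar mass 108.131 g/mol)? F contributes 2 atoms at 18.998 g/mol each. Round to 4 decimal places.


pct = 100 * (n_elem * M_elem) / M_total
mass_contribution = 2 * 18.998 = 37.996 g/mol
pct = 100 * 37.996 / 108.131
pct = 35.13885935 %, rounded to 4 dp:

35.1389 %


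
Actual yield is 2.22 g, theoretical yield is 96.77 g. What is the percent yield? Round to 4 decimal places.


% yield = 100 * actual / theoretical
% yield = 100 * 2.22 / 96.77
% yield = 2.29409941 %, rounded to 4 dp:

2.2941 %


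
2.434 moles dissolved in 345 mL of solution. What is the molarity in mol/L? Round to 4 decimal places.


Convert volume to liters: V_L = V_mL / 1000.
V_L = 345 / 1000 = 0.345 L
M = n / V_L = 2.434 / 0.345
M = 7.05507246 mol/L, rounded to 4 dp:

7.0551 mol/L


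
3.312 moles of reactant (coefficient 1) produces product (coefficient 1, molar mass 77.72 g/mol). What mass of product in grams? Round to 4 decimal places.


Use the coefficient ratio to convert reactant moles to product moles, then multiply by the product's molar mass.
moles_P = moles_R * (coeff_P / coeff_R) = 3.312 * (1/1) = 3.312
mass_P = moles_P * M_P = 3.312 * 77.72
mass_P = 257.40864 g, rounded to 4 dp:

257.4086 g


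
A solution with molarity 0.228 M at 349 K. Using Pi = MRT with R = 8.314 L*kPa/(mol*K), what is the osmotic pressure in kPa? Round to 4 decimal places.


Osmotic pressure (van't Hoff): Pi = M*R*T.
RT = 8.314 * 349 = 2901.586
Pi = 0.228 * 2901.586
Pi = 661.561608 kPa, rounded to 4 dp:

661.5616 kPa


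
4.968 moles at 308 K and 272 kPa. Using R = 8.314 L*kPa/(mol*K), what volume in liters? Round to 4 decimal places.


PV = nRT, solve for V = nRT / P.
nRT = 4.968 * 8.314 * 308 = 12721.6172
V = 12721.6172 / 272
V = 46.77065147 L, rounded to 4 dp:

46.7707 L


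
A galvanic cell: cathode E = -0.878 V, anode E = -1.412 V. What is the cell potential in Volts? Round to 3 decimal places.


Standard cell potential: E_cell = E_cathode - E_anode.
E_cell = -0.878 - (-1.412)
E_cell = 0.534 V, rounded to 3 dp:

0.534 V


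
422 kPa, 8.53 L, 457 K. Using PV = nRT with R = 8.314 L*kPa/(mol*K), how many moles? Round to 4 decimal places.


PV = nRT, solve for n = PV / (RT).
PV = 422 * 8.53 = 3599.66
RT = 8.314 * 457 = 3799.498
n = 3599.66 / 3799.498
n = 0.9474041 mol, rounded to 4 dp:

0.9474 mol


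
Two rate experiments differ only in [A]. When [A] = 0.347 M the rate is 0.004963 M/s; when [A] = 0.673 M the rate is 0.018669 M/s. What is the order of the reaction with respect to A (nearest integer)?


Rate is proportional to [A]^n, so rate2/rate1 = ([A]2/[A]1)^n. Take logs to solve for n.
rate2/rate1 = 0.018669 / 0.004963 = 3.7616
[A]2/[A]1 = 0.673 / 0.347 = 1.9395
n = ln(3.7616) / ln(1.9395) = 2.0
Nearest integer order:

2


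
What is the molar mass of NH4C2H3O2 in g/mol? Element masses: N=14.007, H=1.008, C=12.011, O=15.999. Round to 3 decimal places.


M = sum(count * atomic_mass) over atoms.
M = 1*14.007 + 7*1.008 + 2*12.011 + 2*15.999
M = 14.007 + 7.056 + 24.022 + 31.998
M = 77.083 g/mol, rounded to 3 dp:

77.083 g/mol


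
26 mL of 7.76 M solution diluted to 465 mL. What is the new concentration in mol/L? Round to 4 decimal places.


Dilution: M1*V1 = M2*V2, solve for M2.
M2 = M1*V1 / V2
M2 = 7.76 * 26 / 465
M2 = 201.76 / 465
M2 = 0.43389247 mol/L, rounded to 4 dp:

0.4339 mol/L


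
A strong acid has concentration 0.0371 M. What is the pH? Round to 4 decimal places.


A strong acid dissociates completely, so [H+] equals the given concentration.
pH = -log10([H+]) = -log10(0.0371)
pH = 1.43062609, rounded to 4 dp:

1.4306


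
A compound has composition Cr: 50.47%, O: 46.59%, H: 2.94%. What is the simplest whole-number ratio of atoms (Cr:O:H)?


Assume 100 g of compound, divide each mass% by atomic mass to get moles, then normalize by the smallest to get a raw atom ratio.
Moles per 100 g: Cr: 50.47/51.996 = 0.9707, O: 46.59/15.999 = 2.9121, H: 2.94/1.008 = 2.9167
Raw ratio (divide by min = 0.9707): Cr: 1.0, O: 3.0, H: 3.005
Multiply by 1 to clear fractions: Cr: 1.0 ~= 1, O: 3.0 ~= 3, H: 3.005 ~= 3
Reduce by GCD to get the simplest whole-number ratio:

1:3:3


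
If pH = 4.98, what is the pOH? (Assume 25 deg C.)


At 25 deg C, pH + pOH = 14.
pOH = 14 - pH = 14 - 4.98
pOH = 9.02:

9.02


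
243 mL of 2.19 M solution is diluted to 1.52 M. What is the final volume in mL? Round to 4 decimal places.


Dilution: M1*V1 = M2*V2, solve for V2.
V2 = M1*V1 / M2
V2 = 2.19 * 243 / 1.52
V2 = 532.17 / 1.52
V2 = 350.11184211 mL, rounded to 4 dp:

350.1118 mL


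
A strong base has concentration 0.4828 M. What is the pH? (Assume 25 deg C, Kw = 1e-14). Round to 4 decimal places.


A strong base dissociates completely, so [OH-] equals the given concentration.
pOH = -log10([OH-]) = -log10(0.4828) = 0.316233
pH = 14 - pOH = 14 - 0.316233
pH = 13.683767, rounded to 4 dp:

13.6838


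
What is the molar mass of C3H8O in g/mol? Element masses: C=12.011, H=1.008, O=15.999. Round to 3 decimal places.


M = sum(count * atomic_mass) over atoms.
M = 3*12.011 + 8*1.008 + 1*15.999
M = 36.033 + 8.064 + 15.999
M = 60.096 g/mol, rounded to 3 dp:

60.096 g/mol


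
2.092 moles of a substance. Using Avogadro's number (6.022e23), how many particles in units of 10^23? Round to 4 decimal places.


N = n * NA, then divide by 1e23 for the requested units.
N / 1e23 = n * 6.022
N / 1e23 = 2.092 * 6.022
N / 1e23 = 12.598024, rounded to 4 dp:

12.5980


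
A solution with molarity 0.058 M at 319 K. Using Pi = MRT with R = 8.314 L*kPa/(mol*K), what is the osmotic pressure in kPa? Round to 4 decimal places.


Osmotic pressure (van't Hoff): Pi = M*R*T.
RT = 8.314 * 319 = 2652.166
Pi = 0.058 * 2652.166
Pi = 153.825628 kPa, rounded to 4 dp:

153.8256 kPa


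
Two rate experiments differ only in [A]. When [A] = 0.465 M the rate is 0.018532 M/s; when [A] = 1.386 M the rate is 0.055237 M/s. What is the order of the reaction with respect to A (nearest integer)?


Rate is proportional to [A]^n, so rate2/rate1 = ([A]2/[A]1)^n. Take logs to solve for n.
rate2/rate1 = 0.055237 / 0.018532 = 2.9806
[A]2/[A]1 = 1.386 / 0.465 = 2.9806
n = ln(2.9806) / ln(2.9806) = 1.0
Nearest integer order:

1


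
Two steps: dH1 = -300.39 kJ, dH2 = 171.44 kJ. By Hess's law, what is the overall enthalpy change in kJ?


Hess's law: enthalpy is a state function, so add the step enthalpies.
dH_total = dH1 + dH2 = -300.39 + (171.44)
dH_total = -128.95 kJ:

-128.95 kJ


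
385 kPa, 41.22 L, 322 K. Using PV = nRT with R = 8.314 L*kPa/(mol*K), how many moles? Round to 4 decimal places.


PV = nRT, solve for n = PV / (RT).
PV = 385 * 41.22 = 15869.7
RT = 8.314 * 322 = 2677.108
n = 15869.7 / 2677.108
n = 5.9279267 mol, rounded to 4 dp:

5.9279 mol


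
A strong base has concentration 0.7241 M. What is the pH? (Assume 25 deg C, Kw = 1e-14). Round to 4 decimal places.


A strong base dissociates completely, so [OH-] equals the given concentration.
pOH = -log10([OH-]) = -log10(0.7241) = 0.140201
pH = 14 - pOH = 14 - 0.140201
pH = 13.859799, rounded to 4 dp:

13.8598


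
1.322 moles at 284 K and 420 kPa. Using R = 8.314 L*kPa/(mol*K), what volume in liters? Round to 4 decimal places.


PV = nRT, solve for V = nRT / P.
nRT = 1.322 * 8.314 * 284 = 3121.4747
V = 3121.4747 / 420
V = 7.43208262 L, rounded to 4 dp:

7.4321 L


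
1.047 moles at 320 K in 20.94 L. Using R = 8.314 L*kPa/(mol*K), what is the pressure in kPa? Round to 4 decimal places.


PV = nRT, solve for P = nRT / V.
nRT = 1.047 * 8.314 * 320 = 2785.5226
P = 2785.5226 / 20.94
P = 133.02400191 kPa, rounded to 4 dp:

133.0240 kPa


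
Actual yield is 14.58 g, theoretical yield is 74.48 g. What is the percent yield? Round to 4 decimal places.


% yield = 100 * actual / theoretical
% yield = 100 * 14.58 / 74.48
% yield = 19.57572503 %, rounded to 4 dp:

19.5757 %


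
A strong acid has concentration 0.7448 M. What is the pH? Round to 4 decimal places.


A strong acid dissociates completely, so [H+] equals the given concentration.
pH = -log10([H+]) = -log10(0.7448)
pH = 0.12796033, rounded to 4 dp:

0.1280


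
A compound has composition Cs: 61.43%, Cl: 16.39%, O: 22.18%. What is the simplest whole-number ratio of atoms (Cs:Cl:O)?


Assume 100 g of compound, divide each mass% by atomic mass to get moles, then normalize by the smallest to get a raw atom ratio.
Moles per 100 g: Cs: 61.43/132.905 = 0.4622, Cl: 16.39/35.453 = 0.4623, O: 22.18/15.999 = 1.3863
Raw ratio (divide by min = 0.4622): Cs: 1.0, Cl: 1.0, O: 2.999
Multiply by 1 to clear fractions: Cs: 1.0 ~= 1, Cl: 1.0 ~= 1, O: 2.999 ~= 3
Reduce by GCD to get the simplest whole-number ratio:

1:1:3


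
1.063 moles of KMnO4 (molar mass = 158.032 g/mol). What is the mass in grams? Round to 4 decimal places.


mass = n * M
mass = 1.063 * 158.032
mass = 167.988016 g, rounded to 4 dp:

167.9880 g


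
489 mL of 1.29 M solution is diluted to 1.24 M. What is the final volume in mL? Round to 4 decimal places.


Dilution: M1*V1 = M2*V2, solve for V2.
V2 = M1*V1 / M2
V2 = 1.29 * 489 / 1.24
V2 = 630.81 / 1.24
V2 = 508.71774194 mL, rounded to 4 dp:

508.7177 mL


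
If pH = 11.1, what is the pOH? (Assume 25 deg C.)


At 25 deg C, pH + pOH = 14.
pOH = 14 - pH = 14 - 11.1
pOH = 2.9:

2.90


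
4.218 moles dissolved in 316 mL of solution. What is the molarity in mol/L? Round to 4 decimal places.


Convert volume to liters: V_L = V_mL / 1000.
V_L = 316 / 1000 = 0.316 L
M = n / V_L = 4.218 / 0.316
M = 13.34810127 mol/L, rounded to 4 dp:

13.3481 mol/L


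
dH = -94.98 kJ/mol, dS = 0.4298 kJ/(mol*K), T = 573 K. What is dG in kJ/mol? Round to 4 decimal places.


Gibbs: dG = dH - T*dS (consistent units, dS already in kJ/(mol*K)).
T*dS = 573 * 0.4298 = 246.2754
dG = -94.98 - (246.2754)
dG = -341.2554 kJ/mol, rounded to 4 dp:

-341.2554 kJ/mol


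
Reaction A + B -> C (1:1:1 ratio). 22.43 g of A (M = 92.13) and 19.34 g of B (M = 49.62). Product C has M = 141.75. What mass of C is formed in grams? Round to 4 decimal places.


Find moles of each reactant; the smaller value is the limiting reagent in a 1:1:1 reaction, so moles_C equals moles of the limiter.
n_A = mass_A / M_A = 22.43 / 92.13 = 0.24346 mol
n_B = mass_B / M_B = 19.34 / 49.62 = 0.389762 mol
Limiting reagent: A (smaller), n_limiting = 0.24346 mol
mass_C = n_limiting * M_C = 0.24346 * 141.75
mass_C = 34.510455 g, rounded to 4 dp:

34.5105 g


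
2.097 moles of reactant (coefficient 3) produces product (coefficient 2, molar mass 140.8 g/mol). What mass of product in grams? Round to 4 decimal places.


Use the coefficient ratio to convert reactant moles to product moles, then multiply by the product's molar mass.
moles_P = moles_R * (coeff_P / coeff_R) = 2.097 * (2/3) = 1.398
mass_P = moles_P * M_P = 1.398 * 140.8
mass_P = 196.8384 g, rounded to 4 dp:

196.8384 g


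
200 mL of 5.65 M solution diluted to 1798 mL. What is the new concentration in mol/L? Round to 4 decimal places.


Dilution: M1*V1 = M2*V2, solve for M2.
M2 = M1*V1 / V2
M2 = 5.65 * 200 / 1798
M2 = 1130.0 / 1798
M2 = 0.62847608 mol/L, rounded to 4 dp:

0.6285 mol/L


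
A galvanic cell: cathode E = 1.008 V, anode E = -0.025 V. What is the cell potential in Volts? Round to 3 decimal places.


Standard cell potential: E_cell = E_cathode - E_anode.
E_cell = 1.008 - (-0.025)
E_cell = 1.033 V, rounded to 3 dp:

1.033 V


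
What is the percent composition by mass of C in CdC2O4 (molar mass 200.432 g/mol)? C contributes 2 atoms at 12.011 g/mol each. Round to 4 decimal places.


pct = 100 * (n_elem * M_elem) / M_total
mass_contribution = 2 * 12.011 = 24.022 g/mol
pct = 100 * 24.022 / 200.432
pct = 11.98511216 %, rounded to 4 dp:

11.9851 %


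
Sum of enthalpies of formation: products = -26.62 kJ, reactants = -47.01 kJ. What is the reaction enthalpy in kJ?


dH_rxn = sum(dH_f products) - sum(dH_f reactants)
dH_rxn = -26.62 - (-47.01)
dH_rxn = 20.39 kJ:

20.39 kJ


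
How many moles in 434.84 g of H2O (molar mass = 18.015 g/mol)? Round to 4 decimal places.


n = mass / M
n = 434.84 / 18.015
n = 24.13766306 mol, rounded to 4 dp:

24.1377 mol


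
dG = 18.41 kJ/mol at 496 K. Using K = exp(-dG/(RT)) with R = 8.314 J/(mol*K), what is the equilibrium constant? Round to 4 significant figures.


dG is in kJ/mol; multiply by 1000 to match R in J/(mol*K).
RT = 8.314 * 496 = 4123.744 J/mol
exponent = -dG*1000 / (RT) = -(18.41*1000) / 4123.744 = -4.46438964
K = exp(-4.46438964)
K = 0.01151172, rounded to 4 significant figures:

0.01151


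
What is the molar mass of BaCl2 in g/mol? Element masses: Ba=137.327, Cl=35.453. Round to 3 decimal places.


M = sum(count * atomic_mass) over atoms.
M = 1*137.327 + 2*35.453
M = 137.327 + 70.906
M = 208.233 g/mol, rounded to 3 dp:

208.233 g/mol


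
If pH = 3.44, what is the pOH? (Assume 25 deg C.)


At 25 deg C, pH + pOH = 14.
pOH = 14 - pH = 14 - 3.44
pOH = 10.56:

10.56


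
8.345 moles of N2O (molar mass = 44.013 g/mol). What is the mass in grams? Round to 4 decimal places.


mass = n * M
mass = 8.345 * 44.013
mass = 367.288485 g, rounded to 4 dp:

367.2885 g


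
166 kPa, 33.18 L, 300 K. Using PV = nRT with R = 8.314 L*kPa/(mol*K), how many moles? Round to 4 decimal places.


PV = nRT, solve for n = PV / (RT).
PV = 166 * 33.18 = 5507.88
RT = 8.314 * 300 = 2494.2
n = 5507.88 / 2494.2
n = 2.2082752 mol, rounded to 4 dp:

2.2083 mol


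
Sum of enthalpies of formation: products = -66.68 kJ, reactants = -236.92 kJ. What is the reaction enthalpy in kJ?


dH_rxn = sum(dH_f products) - sum(dH_f reactants)
dH_rxn = -66.68 - (-236.92)
dH_rxn = 170.24 kJ:

170.24 kJ


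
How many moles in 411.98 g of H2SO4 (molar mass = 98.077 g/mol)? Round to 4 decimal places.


n = mass / M
n = 411.98 / 98.077
n = 4.2005771 mol, rounded to 4 dp:

4.2006 mol


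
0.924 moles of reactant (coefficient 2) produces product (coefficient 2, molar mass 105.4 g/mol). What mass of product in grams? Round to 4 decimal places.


Use the coefficient ratio to convert reactant moles to product moles, then multiply by the product's molar mass.
moles_P = moles_R * (coeff_P / coeff_R) = 0.924 * (2/2) = 0.924
mass_P = moles_P * M_P = 0.924 * 105.4
mass_P = 97.3896 g, rounded to 4 dp:

97.3896 g


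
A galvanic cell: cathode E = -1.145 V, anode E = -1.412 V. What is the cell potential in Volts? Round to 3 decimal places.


Standard cell potential: E_cell = E_cathode - E_anode.
E_cell = -1.145 - (-1.412)
E_cell = 0.267 V, rounded to 3 dp:

0.267 V


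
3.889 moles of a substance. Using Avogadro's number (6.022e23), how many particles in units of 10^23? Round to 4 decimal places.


N = n * NA, then divide by 1e23 for the requested units.
N / 1e23 = n * 6.022
N / 1e23 = 3.889 * 6.022
N / 1e23 = 23.419558, rounded to 4 dp:

23.4196


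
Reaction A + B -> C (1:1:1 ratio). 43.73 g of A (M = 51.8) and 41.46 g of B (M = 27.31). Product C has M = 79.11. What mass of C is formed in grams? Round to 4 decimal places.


Find moles of each reactant; the smaller value is the limiting reagent in a 1:1:1 reaction, so moles_C equals moles of the limiter.
n_A = mass_A / M_A = 43.73 / 51.8 = 0.844208 mol
n_B = mass_B / M_B = 41.46 / 27.31 = 1.518125 mol
Limiting reagent: A (smaller), n_limiting = 0.844208 mol
mass_C = n_limiting * M_C = 0.844208 * 79.11
mass_C = 66.78529488 g, rounded to 4 dp:

66.7853 g


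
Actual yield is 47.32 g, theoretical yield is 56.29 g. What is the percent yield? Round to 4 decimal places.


% yield = 100 * actual / theoretical
% yield = 100 * 47.32 / 56.29
% yield = 84.06466513 %, rounded to 4 dp:

84.0647 %


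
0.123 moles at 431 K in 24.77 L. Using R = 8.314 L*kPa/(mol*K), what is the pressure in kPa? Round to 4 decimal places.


PV = nRT, solve for P = nRT / V.
nRT = 0.123 * 8.314 * 431 = 440.7501
P = 440.7501 / 24.77
P = 17.7937061 kPa, rounded to 4 dp:

17.7937 kPa


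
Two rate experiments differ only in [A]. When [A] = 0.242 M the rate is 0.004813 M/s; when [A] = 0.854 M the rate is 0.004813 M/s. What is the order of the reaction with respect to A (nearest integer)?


Rate is proportional to [A]^n, so rate2/rate1 = ([A]2/[A]1)^n. Take logs to solve for n.
rate2/rate1 = 0.004813 / 0.004813 = 1.0
[A]2/[A]1 = 0.854 / 0.242 = 3.5289
n = ln(1.0) / ln(3.5289) = 0.0
Nearest integer order:

0


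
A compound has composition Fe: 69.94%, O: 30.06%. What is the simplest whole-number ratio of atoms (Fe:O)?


Assume 100 g of compound, divide each mass% by atomic mass to get moles, then normalize by the smallest to get a raw atom ratio.
Moles per 100 g: Fe: 69.94/55.845 = 1.2524, O: 30.06/15.999 = 1.8789
Raw ratio (divide by min = 1.2524): Fe: 1.0, O: 1.5
Multiply by 2 to clear fractions: Fe: 2.0 ~= 2, O: 3.0 ~= 3
Reduce by GCD to get the simplest whole-number ratio:

2:3


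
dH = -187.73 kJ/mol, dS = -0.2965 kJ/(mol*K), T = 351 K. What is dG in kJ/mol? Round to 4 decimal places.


Gibbs: dG = dH - T*dS (consistent units, dS already in kJ/(mol*K)).
T*dS = 351 * -0.2965 = -104.0715
dG = -187.73 - (-104.0715)
dG = -83.6585 kJ/mol, rounded to 4 dp:

-83.6585 kJ/mol


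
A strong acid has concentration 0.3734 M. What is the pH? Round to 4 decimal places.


A strong acid dissociates completely, so [H+] equals the given concentration.
pH = -log10([H+]) = -log10(0.3734)
pH = 0.42782569, rounded to 4 dp:

0.4278


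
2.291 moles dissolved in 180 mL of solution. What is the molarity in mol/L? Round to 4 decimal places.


Convert volume to liters: V_L = V_mL / 1000.
V_L = 180 / 1000 = 0.18 L
M = n / V_L = 2.291 / 0.18
M = 12.72777778 mol/L, rounded to 4 dp:

12.7278 mol/L


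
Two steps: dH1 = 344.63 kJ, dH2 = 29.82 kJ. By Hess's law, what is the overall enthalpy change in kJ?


Hess's law: enthalpy is a state function, so add the step enthalpies.
dH_total = dH1 + dH2 = 344.63 + (29.82)
dH_total = 374.45 kJ:

374.45 kJ


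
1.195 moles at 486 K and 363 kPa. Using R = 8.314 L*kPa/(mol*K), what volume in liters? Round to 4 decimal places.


PV = nRT, solve for V = nRT / P.
nRT = 1.195 * 8.314 * 486 = 4828.5218
V = 4828.5218 / 363
V = 13.30171295 L, rounded to 4 dp:

13.3017 L


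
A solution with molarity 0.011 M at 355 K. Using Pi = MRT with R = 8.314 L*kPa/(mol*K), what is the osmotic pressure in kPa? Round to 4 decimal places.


Osmotic pressure (van't Hoff): Pi = M*R*T.
RT = 8.314 * 355 = 2951.47
Pi = 0.011 * 2951.47
Pi = 32.46617 kPa, rounded to 4 dp:

32.4662 kPa


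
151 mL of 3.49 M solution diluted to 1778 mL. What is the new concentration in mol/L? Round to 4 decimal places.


Dilution: M1*V1 = M2*V2, solve for M2.
M2 = M1*V1 / V2
M2 = 3.49 * 151 / 1778
M2 = 526.99 / 1778
M2 = 0.29639483 mol/L, rounded to 4 dp:

0.2964 mol/L


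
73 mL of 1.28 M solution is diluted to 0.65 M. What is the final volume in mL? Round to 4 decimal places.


Dilution: M1*V1 = M2*V2, solve for V2.
V2 = M1*V1 / M2
V2 = 1.28 * 73 / 0.65
V2 = 93.44 / 0.65
V2 = 143.75384615 mL, rounded to 4 dp:

143.7538 mL


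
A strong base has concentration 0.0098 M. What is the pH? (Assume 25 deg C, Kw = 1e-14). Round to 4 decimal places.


A strong base dissociates completely, so [OH-] equals the given concentration.
pOH = -log10([OH-]) = -log10(0.0098) = 2.008774
pH = 14 - pOH = 14 - 2.008774
pH = 11.991226, rounded to 4 dp:

11.9912


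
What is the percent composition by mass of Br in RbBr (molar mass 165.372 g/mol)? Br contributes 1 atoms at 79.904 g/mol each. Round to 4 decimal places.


pct = 100 * (n_elem * M_elem) / M_total
mass_contribution = 1 * 79.904 = 79.904 g/mol
pct = 100 * 79.904 / 165.372
pct = 48.31773214 %, rounded to 4 dp:

48.3177 %


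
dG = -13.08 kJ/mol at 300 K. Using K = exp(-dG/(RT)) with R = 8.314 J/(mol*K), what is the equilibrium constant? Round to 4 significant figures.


dG is in kJ/mol; multiply by 1000 to match R in J/(mol*K).
RT = 8.314 * 300 = 2494.2 J/mol
exponent = -dG*1000 / (RT) = -(-13.08*1000) / 2494.2 = 5.24416647
K = exp(5.24416647)
K = 189.45783, rounded to 4 significant figures:

189.5


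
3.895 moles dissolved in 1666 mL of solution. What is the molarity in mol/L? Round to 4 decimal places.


Convert volume to liters: V_L = V_mL / 1000.
V_L = 1666 / 1000 = 1.666 L
M = n / V_L = 3.895 / 1.666
M = 2.33793517 mol/L, rounded to 4 dp:

2.3379 mol/L


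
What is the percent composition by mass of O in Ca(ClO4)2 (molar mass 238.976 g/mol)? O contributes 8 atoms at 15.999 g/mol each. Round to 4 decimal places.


pct = 100 * (n_elem * M_elem) / M_total
mass_contribution = 8 * 15.999 = 127.992 g/mol
pct = 100 * 127.992 / 238.976
pct = 53.55851634 %, rounded to 4 dp:

53.5585 %


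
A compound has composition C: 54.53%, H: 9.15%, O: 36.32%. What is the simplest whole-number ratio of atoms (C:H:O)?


Assume 100 g of compound, divide each mass% by atomic mass to get moles, then normalize by the smallest to get a raw atom ratio.
Moles per 100 g: C: 54.53/12.011 = 4.54, H: 9.15/1.008 = 9.0774, O: 36.32/15.999 = 2.2701
Raw ratio (divide by min = 2.2701): C: 2.0, H: 3.999, O: 1.0
Multiply by 1 to clear fractions: C: 2.0 ~= 2, H: 3.999 ~= 4, O: 1.0 ~= 1
Reduce by GCD to get the simplest whole-number ratio:

2:4:1


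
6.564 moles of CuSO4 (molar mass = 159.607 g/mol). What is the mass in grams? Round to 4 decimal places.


mass = n * M
mass = 6.564 * 159.607
mass = 1047.660348 g, rounded to 4 dp:

1047.6603 g


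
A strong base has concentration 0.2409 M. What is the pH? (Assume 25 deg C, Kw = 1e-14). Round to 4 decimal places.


A strong base dissociates completely, so [OH-] equals the given concentration.
pOH = -log10([OH-]) = -log10(0.2409) = 0.618163
pH = 14 - pOH = 14 - 0.618163
pH = 13.381837, rounded to 4 dp:

13.3818


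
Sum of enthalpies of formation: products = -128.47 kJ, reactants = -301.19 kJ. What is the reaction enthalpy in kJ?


dH_rxn = sum(dH_f products) - sum(dH_f reactants)
dH_rxn = -128.47 - (-301.19)
dH_rxn = 172.72 kJ:

172.72 kJ


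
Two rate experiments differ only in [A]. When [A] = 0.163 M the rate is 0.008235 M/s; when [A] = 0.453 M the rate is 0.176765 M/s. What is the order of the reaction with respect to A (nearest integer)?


Rate is proportional to [A]^n, so rate2/rate1 = ([A]2/[A]1)^n. Take logs to solve for n.
rate2/rate1 = 0.176765 / 0.008235 = 21.4651
[A]2/[A]1 = 0.453 / 0.163 = 2.7791
n = ln(21.4651) / ln(2.7791) = 3.0
Nearest integer order:

3


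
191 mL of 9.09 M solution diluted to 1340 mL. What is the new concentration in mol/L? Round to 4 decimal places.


Dilution: M1*V1 = M2*V2, solve for M2.
M2 = M1*V1 / V2
M2 = 9.09 * 191 / 1340
M2 = 1736.19 / 1340
M2 = 1.29566418 mol/L, rounded to 4 dp:

1.2957 mol/L


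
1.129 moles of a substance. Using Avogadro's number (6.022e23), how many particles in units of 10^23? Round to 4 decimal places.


N = n * NA, then divide by 1e23 for the requested units.
N / 1e23 = n * 6.022
N / 1e23 = 1.129 * 6.022
N / 1e23 = 6.798838, rounded to 4 dp:

6.7988


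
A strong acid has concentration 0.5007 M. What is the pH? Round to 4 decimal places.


A strong acid dissociates completely, so [H+] equals the given concentration.
pH = -log10([H+]) = -log10(0.5007)
pH = 0.30042241, rounded to 4 dp:

0.3004


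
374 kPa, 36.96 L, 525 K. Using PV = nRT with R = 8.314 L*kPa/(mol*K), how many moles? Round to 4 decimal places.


PV = nRT, solve for n = PV / (RT).
PV = 374 * 36.96 = 13823.04
RT = 8.314 * 525 = 4364.85
n = 13823.04 / 4364.85
n = 3.16689921 mol, rounded to 4 dp:

3.1669 mol


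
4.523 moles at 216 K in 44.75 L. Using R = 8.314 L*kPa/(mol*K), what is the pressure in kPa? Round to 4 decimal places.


PV = nRT, solve for P = nRT / V.
nRT = 4.523 * 8.314 * 216 = 8122.512
P = 8122.512 / 44.75
P = 181.50864804 kPa, rounded to 4 dp:

181.5086 kPa


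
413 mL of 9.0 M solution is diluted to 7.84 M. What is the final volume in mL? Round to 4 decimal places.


Dilution: M1*V1 = M2*V2, solve for V2.
V2 = M1*V1 / M2
V2 = 9.0 * 413 / 7.84
V2 = 3717.0 / 7.84
V2 = 474.10714286 mL, rounded to 4 dp:

474.1071 mL


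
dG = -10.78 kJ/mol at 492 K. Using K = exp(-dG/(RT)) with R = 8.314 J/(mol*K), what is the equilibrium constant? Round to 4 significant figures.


dG is in kJ/mol; multiply by 1000 to match R in J/(mol*K).
RT = 8.314 * 492 = 4090.488 J/mol
exponent = -dG*1000 / (RT) = -(-10.78*1000) / 4090.488 = 2.63538238
K = exp(2.63538238)
K = 13.948645, rounded to 4 significant figures:

13.95


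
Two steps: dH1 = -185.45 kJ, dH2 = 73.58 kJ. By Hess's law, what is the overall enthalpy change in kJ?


Hess's law: enthalpy is a state function, so add the step enthalpies.
dH_total = dH1 + dH2 = -185.45 + (73.58)
dH_total = -111.87 kJ:

-111.87 kJ


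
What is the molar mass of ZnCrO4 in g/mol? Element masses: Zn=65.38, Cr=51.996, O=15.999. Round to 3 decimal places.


M = sum(count * atomic_mass) over atoms.
M = 1*65.38 + 1*51.996 + 4*15.999
M = 65.38 + 51.996 + 63.996
M = 181.372 g/mol, rounded to 3 dp:

181.372 g/mol


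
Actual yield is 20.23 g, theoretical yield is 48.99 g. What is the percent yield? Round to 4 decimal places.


% yield = 100 * actual / theoretical
% yield = 100 * 20.23 / 48.99
% yield = 41.29414166 %, rounded to 4 dp:

41.2941 %


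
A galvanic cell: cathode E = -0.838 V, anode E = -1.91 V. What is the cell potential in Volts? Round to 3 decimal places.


Standard cell potential: E_cell = E_cathode - E_anode.
E_cell = -0.838 - (-1.91)
E_cell = 1.072 V, rounded to 3 dp:

1.072 V


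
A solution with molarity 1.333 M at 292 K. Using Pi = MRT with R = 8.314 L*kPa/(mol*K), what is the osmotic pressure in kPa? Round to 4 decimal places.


Osmotic pressure (van't Hoff): Pi = M*R*T.
RT = 8.314 * 292 = 2427.688
Pi = 1.333 * 2427.688
Pi = 3236.108104 kPa, rounded to 4 dp:

3236.1081 kPa


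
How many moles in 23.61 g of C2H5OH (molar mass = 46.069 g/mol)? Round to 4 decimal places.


n = mass / M
n = 23.61 / 46.069
n = 0.51249213 mol, rounded to 4 dp:

0.5125 mol


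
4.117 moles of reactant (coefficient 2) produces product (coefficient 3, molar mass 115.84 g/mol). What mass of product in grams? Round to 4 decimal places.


Use the coefficient ratio to convert reactant moles to product moles, then multiply by the product's molar mass.
moles_P = moles_R * (coeff_P / coeff_R) = 4.117 * (3/2) = 6.1755
mass_P = moles_P * M_P = 6.1755 * 115.84
mass_P = 715.36992 g, rounded to 4 dp:

715.3699 g


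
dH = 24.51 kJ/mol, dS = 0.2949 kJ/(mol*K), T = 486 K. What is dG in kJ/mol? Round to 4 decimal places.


Gibbs: dG = dH - T*dS (consistent units, dS already in kJ/(mol*K)).
T*dS = 486 * 0.2949 = 143.3214
dG = 24.51 - (143.3214)
dG = -118.8114 kJ/mol, rounded to 4 dp:

-118.8114 kJ/mol


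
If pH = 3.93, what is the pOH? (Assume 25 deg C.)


At 25 deg C, pH + pOH = 14.
pOH = 14 - pH = 14 - 3.93
pOH = 10.07:

10.07


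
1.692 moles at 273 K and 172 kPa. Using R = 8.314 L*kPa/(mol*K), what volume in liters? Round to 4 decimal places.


PV = nRT, solve for V = nRT / P.
nRT = 1.692 * 8.314 * 273 = 3840.3696
V = 3840.3696 / 172
V = 22.32773023 L, rounded to 4 dp:

22.3277 L


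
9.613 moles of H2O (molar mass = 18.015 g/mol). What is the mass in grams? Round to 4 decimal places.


mass = n * M
mass = 9.613 * 18.015
mass = 173.178195 g, rounded to 4 dp:

173.1782 g


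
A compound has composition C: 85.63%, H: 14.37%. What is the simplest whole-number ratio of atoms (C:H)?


Assume 100 g of compound, divide each mass% by atomic mass to get moles, then normalize by the smallest to get a raw atom ratio.
Moles per 100 g: C: 85.63/12.011 = 7.1293, H: 14.37/1.008 = 14.256
Raw ratio (divide by min = 7.1293): C: 1.0, H: 2.0
Multiply by 1 to clear fractions: C: 1.0 ~= 1, H: 2.0 ~= 2
Reduce by GCD to get the simplest whole-number ratio:

1:2


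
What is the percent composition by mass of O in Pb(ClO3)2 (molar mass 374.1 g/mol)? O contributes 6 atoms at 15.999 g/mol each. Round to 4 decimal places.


pct = 100 * (n_elem * M_elem) / M_total
mass_contribution = 6 * 15.999 = 95.994 g/mol
pct = 100 * 95.994 / 374.1
pct = 25.65998396 %, rounded to 4 dp:

25.6600 %


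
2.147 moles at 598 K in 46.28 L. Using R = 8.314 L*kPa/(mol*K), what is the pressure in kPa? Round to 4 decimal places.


PV = nRT, solve for P = nRT / V.
nRT = 2.147 * 8.314 * 598 = 10674.3945
P = 10674.3945 / 46.28
P = 230.64810933 kPa, rounded to 4 dp:

230.6481 kPa


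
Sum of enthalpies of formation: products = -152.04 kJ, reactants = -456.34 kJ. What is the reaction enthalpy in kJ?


dH_rxn = sum(dH_f products) - sum(dH_f reactants)
dH_rxn = -152.04 - (-456.34)
dH_rxn = 304.3 kJ:

304.30 kJ


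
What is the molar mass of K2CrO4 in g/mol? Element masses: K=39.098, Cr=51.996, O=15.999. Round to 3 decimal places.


M = sum(count * atomic_mass) over atoms.
M = 2*39.098 + 1*51.996 + 4*15.999
M = 78.196 + 51.996 + 63.996
M = 194.188 g/mol, rounded to 3 dp:

194.188 g/mol


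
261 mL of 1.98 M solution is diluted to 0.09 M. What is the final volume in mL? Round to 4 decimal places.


Dilution: M1*V1 = M2*V2, solve for V2.
V2 = M1*V1 / M2
V2 = 1.98 * 261 / 0.09
V2 = 516.78 / 0.09
V2 = 5742.0 mL, rounded to 4 dp:

5742.0000 mL


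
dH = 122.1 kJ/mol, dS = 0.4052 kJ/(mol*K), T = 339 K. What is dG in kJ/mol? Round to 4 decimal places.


Gibbs: dG = dH - T*dS (consistent units, dS already in kJ/(mol*K)).
T*dS = 339 * 0.4052 = 137.3628
dG = 122.1 - (137.3628)
dG = -15.2628 kJ/mol, rounded to 4 dp:

-15.2628 kJ/mol


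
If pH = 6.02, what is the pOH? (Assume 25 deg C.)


At 25 deg C, pH + pOH = 14.
pOH = 14 - pH = 14 - 6.02
pOH = 7.98:

7.98


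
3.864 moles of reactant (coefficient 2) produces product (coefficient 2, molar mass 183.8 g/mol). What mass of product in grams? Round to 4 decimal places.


Use the coefficient ratio to convert reactant moles to product moles, then multiply by the product's molar mass.
moles_P = moles_R * (coeff_P / coeff_R) = 3.864 * (2/2) = 3.864
mass_P = moles_P * M_P = 3.864 * 183.8
mass_P = 710.2032 g, rounded to 4 dp:

710.2032 g


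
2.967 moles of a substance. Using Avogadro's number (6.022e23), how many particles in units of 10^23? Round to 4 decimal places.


N = n * NA, then divide by 1e23 for the requested units.
N / 1e23 = n * 6.022
N / 1e23 = 2.967 * 6.022
N / 1e23 = 17.867274, rounded to 4 dp:

17.8673


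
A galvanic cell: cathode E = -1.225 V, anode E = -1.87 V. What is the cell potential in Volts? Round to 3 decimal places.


Standard cell potential: E_cell = E_cathode - E_anode.
E_cell = -1.225 - (-1.87)
E_cell = 0.645 V, rounded to 3 dp:

0.645 V


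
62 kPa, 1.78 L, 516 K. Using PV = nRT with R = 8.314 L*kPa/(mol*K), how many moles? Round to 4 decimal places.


PV = nRT, solve for n = PV / (RT).
PV = 62 * 1.78 = 110.36
RT = 8.314 * 516 = 4290.024
n = 110.36 / 4290.024
n = 0.0257248 mol, rounded to 4 dp:

0.0257 mol


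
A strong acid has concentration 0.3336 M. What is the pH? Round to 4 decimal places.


A strong acid dissociates completely, so [H+] equals the given concentration.
pH = -log10([H+]) = -log10(0.3336)
pH = 0.47677396, rounded to 4 dp:

0.4768


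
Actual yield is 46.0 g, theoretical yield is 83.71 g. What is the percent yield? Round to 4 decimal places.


% yield = 100 * actual / theoretical
% yield = 100 * 46.0 / 83.71
% yield = 54.95161868 %, rounded to 4 dp:

54.9516 %


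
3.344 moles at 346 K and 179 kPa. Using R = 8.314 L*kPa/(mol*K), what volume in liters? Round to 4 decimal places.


PV = nRT, solve for V = nRT / P.
nRT = 3.344 * 8.314 * 346 = 9619.4975
V = 9619.4975 / 179
V = 53.7402095 L, rounded to 4 dp:

53.7402 L


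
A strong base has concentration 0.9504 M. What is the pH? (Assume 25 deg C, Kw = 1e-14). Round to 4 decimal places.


A strong base dissociates completely, so [OH-] equals the given concentration.
pOH = -log10([OH-]) = -log10(0.9504) = 0.022094
pH = 14 - pOH = 14 - 0.022094
pH = 13.977906, rounded to 4 dp:

13.9779


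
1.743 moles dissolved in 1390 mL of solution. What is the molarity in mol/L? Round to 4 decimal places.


Convert volume to liters: V_L = V_mL / 1000.
V_L = 1390 / 1000 = 1.39 L
M = n / V_L = 1.743 / 1.39
M = 1.25395683 mol/L, rounded to 4 dp:

1.2540 mol/L


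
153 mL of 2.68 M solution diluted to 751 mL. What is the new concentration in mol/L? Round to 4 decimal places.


Dilution: M1*V1 = M2*V2, solve for M2.
M2 = M1*V1 / V2
M2 = 2.68 * 153 / 751
M2 = 410.04 / 751
M2 = 0.54599201 mol/L, rounded to 4 dp:

0.5460 mol/L


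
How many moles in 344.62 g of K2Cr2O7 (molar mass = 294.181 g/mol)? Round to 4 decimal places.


n = mass / M
n = 344.62 / 294.181
n = 1.17145567 mol, rounded to 4 dp:

1.1715 mol


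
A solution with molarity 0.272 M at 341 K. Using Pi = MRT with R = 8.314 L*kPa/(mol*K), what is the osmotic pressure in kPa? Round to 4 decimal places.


Osmotic pressure (van't Hoff): Pi = M*R*T.
RT = 8.314 * 341 = 2835.074
Pi = 0.272 * 2835.074
Pi = 771.140128 kPa, rounded to 4 dp:

771.1401 kPa


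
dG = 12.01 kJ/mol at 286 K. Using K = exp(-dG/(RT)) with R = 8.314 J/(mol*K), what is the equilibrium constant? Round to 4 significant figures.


dG is in kJ/mol; multiply by 1000 to match R in J/(mol*K).
RT = 8.314 * 286 = 2377.804 J/mol
exponent = -dG*1000 / (RT) = -(12.01*1000) / 2377.804 = -5.05087888
K = exp(-5.05087888)
K = 0.0064037029, rounded to 4 significant figures:

0.006404


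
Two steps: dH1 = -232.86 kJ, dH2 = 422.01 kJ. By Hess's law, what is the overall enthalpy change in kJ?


Hess's law: enthalpy is a state function, so add the step enthalpies.
dH_total = dH1 + dH2 = -232.86 + (422.01)
dH_total = 189.15 kJ:

189.15 kJ


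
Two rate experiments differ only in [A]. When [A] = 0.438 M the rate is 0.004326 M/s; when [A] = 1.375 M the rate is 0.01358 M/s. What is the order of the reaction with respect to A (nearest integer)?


Rate is proportional to [A]^n, so rate2/rate1 = ([A]2/[A]1)^n. Take logs to solve for n.
rate2/rate1 = 0.01358 / 0.004326 = 3.1392
[A]2/[A]1 = 1.375 / 0.438 = 3.1393
n = ln(3.1392) / ln(3.1393) = 1.0
Nearest integer order:

1


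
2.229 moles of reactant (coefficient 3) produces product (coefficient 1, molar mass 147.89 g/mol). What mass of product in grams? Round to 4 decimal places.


Use the coefficient ratio to convert reactant moles to product moles, then multiply by the product's molar mass.
moles_P = moles_R * (coeff_P / coeff_R) = 2.229 * (1/3) = 0.743
mass_P = moles_P * M_P = 0.743 * 147.89
mass_P = 109.88227 g, rounded to 4 dp:

109.8823 g


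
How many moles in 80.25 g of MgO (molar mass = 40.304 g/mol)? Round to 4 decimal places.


n = mass / M
n = 80.25 / 40.304
n = 1.99111751 mol, rounded to 4 dp:

1.9911 mol


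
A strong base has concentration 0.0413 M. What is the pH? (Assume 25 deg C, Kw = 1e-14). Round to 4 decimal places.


A strong base dissociates completely, so [OH-] equals the given concentration.
pOH = -log10([OH-]) = -log10(0.0413) = 1.38405
pH = 14 - pOH = 14 - 1.38405
pH = 12.61595, rounded to 4 dp:

12.6160


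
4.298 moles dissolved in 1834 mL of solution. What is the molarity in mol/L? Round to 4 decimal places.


Convert volume to liters: V_L = V_mL / 1000.
V_L = 1834 / 1000 = 1.834 L
M = n / V_L = 4.298 / 1.834
M = 2.34351145 mol/L, rounded to 4 dp:

2.3435 mol/L


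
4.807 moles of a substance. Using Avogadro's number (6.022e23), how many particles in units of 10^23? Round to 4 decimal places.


N = n * NA, then divide by 1e23 for the requested units.
N / 1e23 = n * 6.022
N / 1e23 = 4.807 * 6.022
N / 1e23 = 28.947754, rounded to 4 dp:

28.9478


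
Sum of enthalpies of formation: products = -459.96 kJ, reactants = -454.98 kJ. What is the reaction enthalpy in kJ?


dH_rxn = sum(dH_f products) - sum(dH_f reactants)
dH_rxn = -459.96 - (-454.98)
dH_rxn = -4.98 kJ:

-4.98 kJ


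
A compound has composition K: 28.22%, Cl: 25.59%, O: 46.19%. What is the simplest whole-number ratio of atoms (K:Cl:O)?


Assume 100 g of compound, divide each mass% by atomic mass to get moles, then normalize by the smallest to get a raw atom ratio.
Moles per 100 g: K: 28.22/39.098 = 0.7218, Cl: 25.59/35.453 = 0.7218, O: 46.19/15.999 = 2.8871
Raw ratio (divide by min = 0.7218): K: 1.0, Cl: 1.0, O: 4.0
Multiply by 1 to clear fractions: K: 1.0 ~= 1, Cl: 1.0 ~= 1, O: 4.0 ~= 4
Reduce by GCD to get the simplest whole-number ratio:

1:1:4


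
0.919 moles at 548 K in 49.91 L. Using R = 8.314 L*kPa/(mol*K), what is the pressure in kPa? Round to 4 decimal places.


PV = nRT, solve for P = nRT / V.
nRT = 0.919 * 8.314 * 548 = 4187.0302
P = 4187.0302 / 49.91
P = 83.8916089 kPa, rounded to 4 dp:

83.8916 kPa


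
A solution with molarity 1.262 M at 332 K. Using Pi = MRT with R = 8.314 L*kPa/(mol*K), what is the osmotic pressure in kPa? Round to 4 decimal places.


Osmotic pressure (van't Hoff): Pi = M*R*T.
RT = 8.314 * 332 = 2760.248
Pi = 1.262 * 2760.248
Pi = 3483.432976 kPa, rounded to 4 dp:

3483.4330 kPa
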